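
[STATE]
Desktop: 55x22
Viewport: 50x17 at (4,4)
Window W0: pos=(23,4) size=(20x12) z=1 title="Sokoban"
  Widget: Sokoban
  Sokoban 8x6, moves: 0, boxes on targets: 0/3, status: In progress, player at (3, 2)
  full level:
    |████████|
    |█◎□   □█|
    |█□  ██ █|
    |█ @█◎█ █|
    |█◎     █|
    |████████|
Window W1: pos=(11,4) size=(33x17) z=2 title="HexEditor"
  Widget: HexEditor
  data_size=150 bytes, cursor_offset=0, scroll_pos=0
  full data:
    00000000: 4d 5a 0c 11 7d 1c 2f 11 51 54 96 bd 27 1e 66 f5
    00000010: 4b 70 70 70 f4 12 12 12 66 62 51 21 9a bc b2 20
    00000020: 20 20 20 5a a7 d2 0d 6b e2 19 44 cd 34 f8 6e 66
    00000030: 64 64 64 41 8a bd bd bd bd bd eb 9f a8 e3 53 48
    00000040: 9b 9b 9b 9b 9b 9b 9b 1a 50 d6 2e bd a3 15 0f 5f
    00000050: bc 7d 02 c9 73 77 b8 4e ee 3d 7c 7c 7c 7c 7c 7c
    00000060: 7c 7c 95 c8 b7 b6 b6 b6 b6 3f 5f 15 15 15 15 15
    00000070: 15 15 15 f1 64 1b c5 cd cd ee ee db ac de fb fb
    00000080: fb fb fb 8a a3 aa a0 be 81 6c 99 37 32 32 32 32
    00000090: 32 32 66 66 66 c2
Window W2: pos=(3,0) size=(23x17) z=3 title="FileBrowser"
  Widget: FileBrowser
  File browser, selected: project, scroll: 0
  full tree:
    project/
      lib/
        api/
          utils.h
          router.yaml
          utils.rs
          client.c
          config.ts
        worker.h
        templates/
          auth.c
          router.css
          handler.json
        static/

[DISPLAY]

    [+] lib/         ┃━━━━━━━━━━━━━━━━━┓          
                     ┃                 ┃          
                     ┃─────────────────┨          
                     ┃a 0c 11 7d 1c 2f ┃          
                     ┃0 70 70 f4 12 12 ┃          
                     ┃0 20 5a a7 d2 0d ┃          
                     ┃4 64 41 8a bd bd ┃          
                     ┃b 9b 9b 9b 9b 9b ┃          
                     ┃d 02 c9 73 77 b8 ┃          
                     ┃c 95 c8 b7 b6 b6 ┃          
                     ┃5 15 f1 64 1b c5 ┃          
                     ┃b fb 8a a3 aa a0 ┃          
━━━━━━━━━━━━━━━━━━━━━┛2 66 66 66 c2    ┃          
       ┃                               ┃          
       ┃                               ┃          
       ┃                               ┃          
       ┗━━━━━━━━━━━━━━━━━━━━━━━━━━━━━━━┛          


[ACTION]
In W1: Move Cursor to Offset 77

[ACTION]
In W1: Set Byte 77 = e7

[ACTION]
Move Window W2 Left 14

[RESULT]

 [+] lib/         ┃━━━━━━━━━━━━━━━━━━━━┓          
                  ┃                    ┃          
                  ┃────────────────────┨          
                  ┃d 5a 0c 11 7d 1c 2f ┃          
                  ┃b 70 70 70 f4 12 12 ┃          
                  ┃0 20 20 5a a7 d2 0d ┃          
                  ┃4 64 64 41 8a bd bd ┃          
                  ┃b 9b 9b 9b 9b 9b 9b ┃          
                  ┃c 7d 02 c9 73 77 b8 ┃          
                  ┃c 7c 95 c8 b7 b6 b6 ┃          
                  ┃5 15 15 f1 64 1b c5 ┃          
                  ┃b fb fb 8a a3 aa a0 ┃          
━━━━━━━━━━━━━━━━━━┛2 32 66 66 66 c2    ┃          
       ┃                               ┃          
       ┃                               ┃          
       ┃                               ┃          
       ┗━━━━━━━━━━━━━━━━━━━━━━━━━━━━━━━┛          


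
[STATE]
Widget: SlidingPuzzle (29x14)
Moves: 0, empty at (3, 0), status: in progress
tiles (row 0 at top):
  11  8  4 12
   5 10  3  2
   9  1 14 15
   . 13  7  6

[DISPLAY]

┌────┬────┬────┬────┐        
│ 11 │  8 │  4 │ 12 │        
├────┼────┼────┼────┤        
│  5 │ 10 │  3 │  2 │        
├────┼────┼────┼────┤        
│  9 │  1 │ 14 │ 15 │        
├────┼────┼────┼────┤        
│    │ 13 │  7 │  6 │        
└────┴────┴────┴────┘        
Moves: 0                     
                             
                             
                             
                             


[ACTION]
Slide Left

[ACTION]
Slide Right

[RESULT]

┌────┬────┬────┬────┐        
│ 11 │  8 │  4 │ 12 │        
├────┼────┼────┼────┤        
│  5 │ 10 │  3 │  2 │        
├────┼────┼────┼────┤        
│  9 │  1 │ 14 │ 15 │        
├────┼────┼────┼────┤        
│    │ 13 │  7 │  6 │        
└────┴────┴────┴────┘        
Moves: 2                     
                             
                             
                             
                             


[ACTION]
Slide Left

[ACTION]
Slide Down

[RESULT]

┌────┬────┬────┬────┐        
│ 11 │  8 │  4 │ 12 │        
├────┼────┼────┼────┤        
│  5 │ 10 │  3 │  2 │        
├────┼────┼────┼────┤        
│  9 │    │ 14 │ 15 │        
├────┼────┼────┼────┤        
│ 13 │  1 │  7 │  6 │        
└────┴────┴────┴────┘        
Moves: 4                     
                             
                             
                             
                             


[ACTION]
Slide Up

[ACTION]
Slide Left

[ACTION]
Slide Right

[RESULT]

┌────┬────┬────┬────┐        
│ 11 │  8 │  4 │ 12 │        
├────┼────┼────┼────┤        
│  5 │ 10 │  3 │  2 │        
├────┼────┼────┼────┤        
│  9 │  1 │ 14 │ 15 │        
├────┼────┼────┼────┤        
│ 13 │    │  7 │  6 │        
└────┴────┴────┴────┘        
Moves: 7                     
                             
                             
                             
                             


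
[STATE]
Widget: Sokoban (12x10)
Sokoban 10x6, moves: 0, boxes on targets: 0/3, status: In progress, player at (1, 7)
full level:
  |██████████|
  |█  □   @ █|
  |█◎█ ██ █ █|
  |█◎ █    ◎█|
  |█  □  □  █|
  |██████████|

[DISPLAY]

██████████  
█  □   @ █  
█◎█ ██ █ █  
█◎ █    ◎█  
█  □  □  █  
██████████  
Moves: 0  0/
            
            
            


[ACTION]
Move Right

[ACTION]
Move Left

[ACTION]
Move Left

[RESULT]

██████████  
█  □  @  █  
█◎█ ██ █ █  
█◎ █    ◎█  
█  □  □  █  
██████████  
Moves: 3  0/
            
            
            


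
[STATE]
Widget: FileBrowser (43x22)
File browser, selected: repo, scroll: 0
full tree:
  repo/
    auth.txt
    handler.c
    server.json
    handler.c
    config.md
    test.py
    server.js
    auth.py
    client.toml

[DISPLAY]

> [-] repo/                                
    auth.txt                               
    handler.c                              
    server.json                            
    handler.c                              
    config.md                              
    test.py                                
    server.js                              
    auth.py                                
    client.toml                            
                                           
                                           
                                           
                                           
                                           
                                           
                                           
                                           
                                           
                                           
                                           
                                           


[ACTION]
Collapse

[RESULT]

> [+] repo/                                
                                           
                                           
                                           
                                           
                                           
                                           
                                           
                                           
                                           
                                           
                                           
                                           
                                           
                                           
                                           
                                           
                                           
                                           
                                           
                                           
                                           


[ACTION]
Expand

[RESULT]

> [-] repo/                                
    auth.txt                               
    handler.c                              
    server.json                            
    handler.c                              
    config.md                              
    test.py                                
    server.js                              
    auth.py                                
    client.toml                            
                                           
                                           
                                           
                                           
                                           
                                           
                                           
                                           
                                           
                                           
                                           
                                           


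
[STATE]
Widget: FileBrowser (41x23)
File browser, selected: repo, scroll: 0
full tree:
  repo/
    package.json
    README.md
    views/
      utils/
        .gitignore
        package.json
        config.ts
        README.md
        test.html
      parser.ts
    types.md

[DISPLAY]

> [-] repo/                              
    package.json                         
    README.md                            
    [+] views/                           
    types.md                             
                                         
                                         
                                         
                                         
                                         
                                         
                                         
                                         
                                         
                                         
                                         
                                         
                                         
                                         
                                         
                                         
                                         
                                         


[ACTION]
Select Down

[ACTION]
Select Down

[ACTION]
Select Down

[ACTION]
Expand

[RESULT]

  [-] repo/                              
    package.json                         
    README.md                            
  > [-] views/                           
      [+] utils/                         
      parser.ts                          
    types.md                             
                                         
                                         
                                         
                                         
                                         
                                         
                                         
                                         
                                         
                                         
                                         
                                         
                                         
                                         
                                         
                                         


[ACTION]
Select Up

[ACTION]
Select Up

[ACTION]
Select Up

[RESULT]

> [-] repo/                              
    package.json                         
    README.md                            
    [-] views/                           
      [+] utils/                         
      parser.ts                          
    types.md                             
                                         
                                         
                                         
                                         
                                         
                                         
                                         
                                         
                                         
                                         
                                         
                                         
                                         
                                         
                                         
                                         


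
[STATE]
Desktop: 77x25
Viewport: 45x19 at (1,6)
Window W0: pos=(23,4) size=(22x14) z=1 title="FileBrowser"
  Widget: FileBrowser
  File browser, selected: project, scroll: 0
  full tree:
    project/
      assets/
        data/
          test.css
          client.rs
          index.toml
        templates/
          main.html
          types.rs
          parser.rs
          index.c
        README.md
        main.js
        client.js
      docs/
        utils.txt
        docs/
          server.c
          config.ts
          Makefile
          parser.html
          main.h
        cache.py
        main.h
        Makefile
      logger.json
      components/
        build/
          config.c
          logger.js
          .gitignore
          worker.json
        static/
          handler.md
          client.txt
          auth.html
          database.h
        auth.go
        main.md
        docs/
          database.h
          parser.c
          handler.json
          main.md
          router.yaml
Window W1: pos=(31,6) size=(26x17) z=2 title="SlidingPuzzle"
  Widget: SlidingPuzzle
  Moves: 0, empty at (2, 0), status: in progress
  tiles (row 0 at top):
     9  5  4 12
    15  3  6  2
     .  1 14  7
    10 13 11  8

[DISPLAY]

                      ┠───────┏━━━━━━━━━━━━━━
                      ┃> [-] p┃ SlidingPuzzle
                      ┃    [+]┠──────────────
                      ┃    [+]┃┌────┬────┬───
                      ┃    log┃│  9 │  5 │  4
                      ┃    [+]┃├────┼────┼───
                      ┃       ┃│ 15 │  3 │  6
                      ┃       ┃├────┼────┼───
                      ┃       ┃│    │  1 │ 14
                      ┃       ┃├────┼────┼───
                      ┃       ┃│ 10 │ 13 │ 11
                      ┗━━━━━━━┃└────┴────┴───
                              ┃Moves: 0      
                              ┃              
                              ┃              
                              ┃              
                              ┗━━━━━━━━━━━━━━
                                             
                                             


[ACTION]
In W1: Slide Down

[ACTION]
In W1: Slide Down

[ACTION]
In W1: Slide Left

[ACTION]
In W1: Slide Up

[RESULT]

                      ┠───────┏━━━━━━━━━━━━━━
                      ┃> [-] p┃ SlidingPuzzle
                      ┃    [+]┠──────────────
                      ┃    [+]┃┌────┬────┬───
                      ┃    log┃│  5 │  3 │  4
                      ┃    [+]┃├────┼────┼───
                      ┃       ┃│  9 │    │  6
                      ┃       ┃├────┼────┼───
                      ┃       ┃│ 15 │  1 │ 14
                      ┃       ┃├────┼────┼───
                      ┃       ┃│ 10 │ 13 │ 11
                      ┗━━━━━━━┃└────┴────┴───
                              ┃Moves: 4      
                              ┃              
                              ┃              
                              ┃              
                              ┗━━━━━━━━━━━━━━
                                             
                                             


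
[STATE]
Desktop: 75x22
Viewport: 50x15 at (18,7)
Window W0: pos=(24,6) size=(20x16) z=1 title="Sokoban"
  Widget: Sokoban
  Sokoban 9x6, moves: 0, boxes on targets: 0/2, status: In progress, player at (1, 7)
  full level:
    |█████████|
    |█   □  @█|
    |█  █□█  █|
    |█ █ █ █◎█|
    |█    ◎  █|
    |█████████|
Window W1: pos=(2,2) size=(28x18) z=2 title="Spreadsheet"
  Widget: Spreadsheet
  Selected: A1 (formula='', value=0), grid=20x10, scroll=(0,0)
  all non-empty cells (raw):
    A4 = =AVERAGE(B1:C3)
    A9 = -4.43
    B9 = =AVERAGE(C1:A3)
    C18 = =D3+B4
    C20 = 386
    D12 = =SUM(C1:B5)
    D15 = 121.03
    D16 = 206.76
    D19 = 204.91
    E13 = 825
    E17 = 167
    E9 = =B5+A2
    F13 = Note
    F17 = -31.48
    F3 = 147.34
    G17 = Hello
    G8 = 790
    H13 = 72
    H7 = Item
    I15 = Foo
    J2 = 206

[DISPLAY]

-----------┃ban          ┃                        
    0      ┃─────────────┨                        
    0      ┃████         ┃                        
    0      ┃  @█         ┃                        
    0      ┃█  █         ┃                        
    0      ┃ █◎█         ┃                        
    0      ┃◎  █         ┃                        
    0      ┃████         ┃                        
    0      ┃: 0  0/2     ┃                        
    0      ┃             ┃                        
    0      ┃             ┃                        
    0      ┃             ┃                        
━━━━━━━━━━━┛             ┃                        
      ┃                  ┃                        
      ┗━━━━━━━━━━━━━━━━━━┛                        


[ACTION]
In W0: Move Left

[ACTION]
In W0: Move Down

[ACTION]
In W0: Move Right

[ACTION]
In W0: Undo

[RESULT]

-----------┃ban          ┃                        
    0      ┃─────────────┨                        
    0      ┃████         ┃                        
    0      ┃   █         ┃                        
    0      ┃█@ █         ┃                        
    0      ┃ █◎█         ┃                        
    0      ┃◎  █         ┃                        
    0      ┃████         ┃                        
    0      ┃: 2  0/2     ┃                        
    0      ┃             ┃                        
    0      ┃             ┃                        
    0      ┃             ┃                        
━━━━━━━━━━━┛             ┃                        
      ┃                  ┃                        
      ┗━━━━━━━━━━━━━━━━━━┛                        


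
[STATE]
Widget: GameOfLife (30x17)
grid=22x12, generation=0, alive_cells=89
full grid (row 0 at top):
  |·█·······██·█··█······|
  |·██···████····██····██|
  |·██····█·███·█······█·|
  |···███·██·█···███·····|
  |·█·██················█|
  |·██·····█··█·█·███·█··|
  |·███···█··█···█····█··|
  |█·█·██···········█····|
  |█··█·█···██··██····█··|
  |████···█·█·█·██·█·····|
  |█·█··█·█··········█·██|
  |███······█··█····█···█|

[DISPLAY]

Gen: 0                        
·█·······██·█··█······        
·██···████····██····██        
·██····█·███·█······█·        
···███·██·█···███·····        
·█·██················█        
·██·····█··█·█·███·█··        
·███···█··█···█····█··        
█·█·██···········█····        
█··█·█···██··██····█··        
████···█·█·█·██·█·····        
█·█··█·█··········█·██        
███······█··█····█···█        
                              
                              
                              
                              


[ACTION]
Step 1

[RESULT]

Gen: 1                        
·██····█·██···██······        
█·····██····████····██        
·█··██·····█·█··█···██        
·█···████·██··██······        
·█···█·███·······█····        
█···█·········███·█·█·        
█···█·········██·█····        
█····██··██··██···█···        
█····██·███·████······        
█··█·····█··████···██·        
······█···█·██···█··██        
█·█·················██        
                              
                              
                              
                              


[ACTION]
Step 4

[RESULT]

Gen: 5                        
·██·····██··█···█·····        
███···███·····███···██        
·█····████····████·███        
·········█·······███··        
·········██··█···███··        
······█·········█··██·        
······██········██····        
····██·█···█····██····        
██··██····██·····█····        
██··██·█·█········█···        
······█···········█·█·        
······················        
                              
                              
                              
                              


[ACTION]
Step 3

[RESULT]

Gen: 8                        
·█······█·····█·······        
█·█···███·····█·······        
█·█···█···█··█········        
██·······█·····█······        
······█·······█··█····        
·········█·····█······        
··········█····█······        
·███···█·██·····█·██··        
█···██·········██·██··        
█····█····█···········        
·█··██····█···········        
······················        
                              
                              
                              
                              


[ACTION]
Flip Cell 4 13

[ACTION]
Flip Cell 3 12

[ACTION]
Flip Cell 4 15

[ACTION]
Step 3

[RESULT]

Gen: 11                       
·█······█·············        
█·█····█·····█········        
█·█·········█·██······        
██·············██·····        
··············██······        
··············██······        
···············████···        
·█·········█·······█··        
█······█·██······███··        
██···██···············        
·█····················        
······················        
                              
                              
                              
                              


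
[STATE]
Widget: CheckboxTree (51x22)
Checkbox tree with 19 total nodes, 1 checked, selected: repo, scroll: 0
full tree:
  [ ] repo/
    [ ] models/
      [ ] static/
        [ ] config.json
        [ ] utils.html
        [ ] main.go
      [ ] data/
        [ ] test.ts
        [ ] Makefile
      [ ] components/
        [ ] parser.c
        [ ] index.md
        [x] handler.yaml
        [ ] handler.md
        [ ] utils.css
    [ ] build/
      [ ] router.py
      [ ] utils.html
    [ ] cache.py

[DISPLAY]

>[-] repo/                                         
   [-] models/                                     
     [ ] static/                                   
       [ ] config.json                             
       [ ] utils.html                              
       [ ] main.go                                 
     [ ] data/                                     
       [ ] test.ts                                 
       [ ] Makefile                                
     [-] components/                               
       [ ] parser.c                                
       [ ] index.md                                
       [x] handler.yaml                            
       [ ] handler.md                              
       [ ] utils.css                               
   [ ] build/                                      
     [ ] router.py                                 
     [ ] utils.html                                
   [ ] cache.py                                    
                                                   
                                                   
                                                   


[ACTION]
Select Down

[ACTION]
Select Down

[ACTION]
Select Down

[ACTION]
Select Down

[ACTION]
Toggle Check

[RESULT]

 [-] repo/                                         
   [-] models/                                     
     [-] static/                                   
       [ ] config.json                             
>      [x] utils.html                              
       [ ] main.go                                 
     [ ] data/                                     
       [ ] test.ts                                 
       [ ] Makefile                                
     [-] components/                               
       [ ] parser.c                                
       [ ] index.md                                
       [x] handler.yaml                            
       [ ] handler.md                              
       [ ] utils.css                               
   [ ] build/                                      
     [ ] router.py                                 
     [ ] utils.html                                
   [ ] cache.py                                    
                                                   
                                                   
                                                   


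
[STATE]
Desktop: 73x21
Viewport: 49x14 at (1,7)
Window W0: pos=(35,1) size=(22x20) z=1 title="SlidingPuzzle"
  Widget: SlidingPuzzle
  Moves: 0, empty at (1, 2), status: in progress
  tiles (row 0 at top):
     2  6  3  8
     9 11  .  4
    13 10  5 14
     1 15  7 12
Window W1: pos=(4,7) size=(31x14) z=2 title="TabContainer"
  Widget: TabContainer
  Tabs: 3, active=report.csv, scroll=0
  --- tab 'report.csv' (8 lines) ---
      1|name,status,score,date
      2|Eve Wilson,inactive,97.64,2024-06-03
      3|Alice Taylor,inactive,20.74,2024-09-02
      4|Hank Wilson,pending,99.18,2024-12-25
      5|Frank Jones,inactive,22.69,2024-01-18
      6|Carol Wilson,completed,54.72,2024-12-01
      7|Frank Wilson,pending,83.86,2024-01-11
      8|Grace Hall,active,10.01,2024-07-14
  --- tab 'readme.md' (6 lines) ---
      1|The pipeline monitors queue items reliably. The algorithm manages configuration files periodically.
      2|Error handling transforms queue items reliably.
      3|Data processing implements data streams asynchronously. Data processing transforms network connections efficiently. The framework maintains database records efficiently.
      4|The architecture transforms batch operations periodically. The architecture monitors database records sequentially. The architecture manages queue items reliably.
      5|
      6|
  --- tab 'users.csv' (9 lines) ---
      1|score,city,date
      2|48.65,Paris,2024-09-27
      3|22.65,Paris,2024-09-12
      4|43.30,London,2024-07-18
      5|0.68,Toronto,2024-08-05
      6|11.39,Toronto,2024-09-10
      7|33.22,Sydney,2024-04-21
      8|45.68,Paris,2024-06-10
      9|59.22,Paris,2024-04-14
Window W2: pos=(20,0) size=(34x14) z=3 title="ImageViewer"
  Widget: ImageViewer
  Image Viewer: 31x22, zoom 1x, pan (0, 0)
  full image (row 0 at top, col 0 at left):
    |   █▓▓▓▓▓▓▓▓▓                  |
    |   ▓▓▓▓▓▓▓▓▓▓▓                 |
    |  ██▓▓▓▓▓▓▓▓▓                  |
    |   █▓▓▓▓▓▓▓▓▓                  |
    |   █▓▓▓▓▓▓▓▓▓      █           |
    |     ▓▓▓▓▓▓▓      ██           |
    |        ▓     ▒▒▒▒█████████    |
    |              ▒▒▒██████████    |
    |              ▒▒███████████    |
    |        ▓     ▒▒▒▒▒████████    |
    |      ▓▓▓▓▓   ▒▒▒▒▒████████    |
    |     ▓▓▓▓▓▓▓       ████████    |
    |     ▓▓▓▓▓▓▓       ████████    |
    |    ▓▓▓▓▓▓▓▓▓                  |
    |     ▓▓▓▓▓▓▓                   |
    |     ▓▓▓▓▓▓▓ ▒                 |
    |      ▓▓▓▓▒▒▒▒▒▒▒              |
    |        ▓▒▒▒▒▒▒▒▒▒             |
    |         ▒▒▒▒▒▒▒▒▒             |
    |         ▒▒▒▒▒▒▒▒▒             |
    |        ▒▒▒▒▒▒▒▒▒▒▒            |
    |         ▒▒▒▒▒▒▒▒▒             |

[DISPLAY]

   ┏━━━━━━━━━━━━━━━┃   █▓▓▓▓▓▓▓▓▓      █         
   ┃ TabContainer  ┃     ▓▓▓▓▓▓▓      ██         
   ┠───────────────┃        ▓     ▒▒▒▒█████████  
   ┃[report.csv]│ r┃              ▒▒▒██████████  
   ┃───────────────┃              ▒▒███████████  
   ┃name,status,sco┃        ▓     ▒▒▒▒▒████████  
   ┃Eve Wilson,inac┗━━━━━━━━━━━━━━━━━━━━━━━━━━━━━
   ┃Alice Taylor,inactive,20.74,2┃┃              
   ┃Hank Wilson,pending,99.18,202┃┃              
   ┃Frank Jones,inactive,22.69,20┃┃              
   ┃Carol Wilson,completed,54.72,┃┃              
   ┃Frank Wilson,pending,83.86,20┃┃              
   ┃Grace Hall,active,10.01,2024-┃┃              
   ┗━━━━━━━━━━━━━━━━━━━━━━━━━━━━━┛┗━━━━━━━━━━━━━━


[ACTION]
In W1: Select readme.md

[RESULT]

   ┏━━━━━━━━━━━━━━━┃   █▓▓▓▓▓▓▓▓▓      █         
   ┃ TabContainer  ┃     ▓▓▓▓▓▓▓      ██         
   ┠───────────────┃        ▓     ▒▒▒▒█████████  
   ┃ report.csv │[r┃              ▒▒▒██████████  
   ┃───────────────┃              ▒▒███████████  
   ┃The pipeline mo┃        ▓     ▒▒▒▒▒████████  
   ┃Error handling ┗━━━━━━━━━━━━━━━━━━━━━━━━━━━━━
   ┃Data processing implements da┃┃              
   ┃The architecture transforms b┃┃              
   ┃                             ┃┃              
   ┃                             ┃┃              
   ┃                             ┃┃              
   ┃                             ┃┃              
   ┗━━━━━━━━━━━━━━━━━━━━━━━━━━━━━┛┗━━━━━━━━━━━━━━


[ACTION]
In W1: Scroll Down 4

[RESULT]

   ┏━━━━━━━━━━━━━━━┃   █▓▓▓▓▓▓▓▓▓      █         
   ┃ TabContainer  ┃     ▓▓▓▓▓▓▓      ██         
   ┠───────────────┃        ▓     ▒▒▒▒█████████  
   ┃ report.csv │[r┃              ▒▒▒██████████  
   ┃───────────────┃              ▒▒███████████  
   ┃               ┃        ▓     ▒▒▒▒▒████████  
   ┃               ┗━━━━━━━━━━━━━━━━━━━━━━━━━━━━━
   ┃                             ┃┃              
   ┃                             ┃┃              
   ┃                             ┃┃              
   ┃                             ┃┃              
   ┃                             ┃┃              
   ┃                             ┃┃              
   ┗━━━━━━━━━━━━━━━━━━━━━━━━━━━━━┛┗━━━━━━━━━━━━━━


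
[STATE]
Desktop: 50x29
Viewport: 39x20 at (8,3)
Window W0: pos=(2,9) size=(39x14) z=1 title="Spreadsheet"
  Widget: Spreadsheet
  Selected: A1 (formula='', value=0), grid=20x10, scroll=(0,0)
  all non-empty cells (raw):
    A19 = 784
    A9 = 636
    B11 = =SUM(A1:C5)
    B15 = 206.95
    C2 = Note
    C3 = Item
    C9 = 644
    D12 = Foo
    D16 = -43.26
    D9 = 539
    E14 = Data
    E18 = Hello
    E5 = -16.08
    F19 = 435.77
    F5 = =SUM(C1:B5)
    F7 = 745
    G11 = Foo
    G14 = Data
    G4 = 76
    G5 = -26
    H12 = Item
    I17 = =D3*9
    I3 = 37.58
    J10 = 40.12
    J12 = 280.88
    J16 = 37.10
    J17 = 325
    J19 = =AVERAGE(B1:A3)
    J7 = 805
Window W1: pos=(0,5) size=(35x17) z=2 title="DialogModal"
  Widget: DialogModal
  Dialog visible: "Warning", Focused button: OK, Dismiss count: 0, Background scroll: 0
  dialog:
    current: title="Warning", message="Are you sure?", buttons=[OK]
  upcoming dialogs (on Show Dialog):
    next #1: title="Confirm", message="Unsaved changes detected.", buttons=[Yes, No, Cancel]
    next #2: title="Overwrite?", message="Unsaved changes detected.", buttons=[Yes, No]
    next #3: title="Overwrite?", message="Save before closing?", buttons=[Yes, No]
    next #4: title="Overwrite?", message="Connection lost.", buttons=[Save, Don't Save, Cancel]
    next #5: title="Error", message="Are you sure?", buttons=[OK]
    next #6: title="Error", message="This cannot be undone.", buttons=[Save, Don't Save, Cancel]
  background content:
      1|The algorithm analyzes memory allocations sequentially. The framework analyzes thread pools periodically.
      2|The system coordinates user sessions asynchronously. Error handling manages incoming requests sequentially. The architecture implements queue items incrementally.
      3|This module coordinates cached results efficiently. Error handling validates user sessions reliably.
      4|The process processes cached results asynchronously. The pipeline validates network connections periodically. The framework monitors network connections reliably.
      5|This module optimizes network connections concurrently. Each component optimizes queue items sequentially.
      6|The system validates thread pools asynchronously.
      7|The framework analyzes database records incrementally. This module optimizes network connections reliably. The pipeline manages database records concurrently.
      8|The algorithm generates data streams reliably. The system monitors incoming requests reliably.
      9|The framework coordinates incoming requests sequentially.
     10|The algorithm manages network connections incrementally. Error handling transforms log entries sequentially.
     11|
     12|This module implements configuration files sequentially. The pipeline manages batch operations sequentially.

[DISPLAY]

                                       
                                       
━━━━━━━━━━━━━━━━━━━━━━━━━━┓            
Modal                     ┃            
──────────────────────────┨            
orithm analyzes memory all┃            
tem coordinates user sessi┃━━━━━┓      
dule coordinates cached re┃     ┃      
cess processes cached resu┃─────┨      
d┌───────────────┐work con┃     ┃      
t│    Warning    │ad pools┃     ┃      
m│ Are you sure? │tabase r┃-----┃      
o│      [OK]     │ata stre┃   0 ┃      
m└───────────────┘ incomin┃   0 ┃      
orithm manages network con┃   0 ┃      
                          ┃   0 ┃      
dule implements configurat┃   0 ┃      
                          ┃   0 ┃      
━━━━━━━━━━━━━━━━━━━━━━━━━━┛   0 ┃      
━━━━━━━━━━━━━━━━━━━━━━━━━━━━━━━━┛      


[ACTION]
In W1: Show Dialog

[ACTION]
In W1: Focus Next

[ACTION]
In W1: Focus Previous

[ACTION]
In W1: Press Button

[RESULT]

                                       
                                       
━━━━━━━━━━━━━━━━━━━━━━━━━━┓            
Modal                     ┃            
──────────────────────────┨            
orithm analyzes memory all┃            
tem coordinates user sessi┃━━━━━┓      
dule coordinates cached re┃     ┃      
cess processes cached resu┃─────┨      
dule optimizes network con┃     ┃      
tem validates thread pools┃     ┃      
mework analyzes database r┃-----┃      
orithm generates data stre┃   0 ┃      
mework coordinates incomin┃   0 ┃      
orithm manages network con┃   0 ┃      
                          ┃   0 ┃      
dule implements configurat┃   0 ┃      
                          ┃   0 ┃      
━━━━━━━━━━━━━━━━━━━━━━━━━━┛   0 ┃      
━━━━━━━━━━━━━━━━━━━━━━━━━━━━━━━━┛      


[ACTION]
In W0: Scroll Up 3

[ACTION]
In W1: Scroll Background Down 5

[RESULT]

                                       
                                       
━━━━━━━━━━━━━━━━━━━━━━━━━━┓            
Modal                     ┃            
──────────────────────────┨            
tem validates thread pools┃            
mework analyzes database r┃━━━━━┓      
orithm generates data stre┃     ┃      
mework coordinates incomin┃─────┨      
orithm manages network con┃     ┃      
                          ┃     ┃      
dule implements configurat┃-----┃      
                          ┃   0 ┃      
                          ┃   0 ┃      
                          ┃   0 ┃      
                          ┃   0 ┃      
                          ┃   0 ┃      
                          ┃   0 ┃      
━━━━━━━━━━━━━━━━━━━━━━━━━━┛   0 ┃      
━━━━━━━━━━━━━━━━━━━━━━━━━━━━━━━━┛      
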